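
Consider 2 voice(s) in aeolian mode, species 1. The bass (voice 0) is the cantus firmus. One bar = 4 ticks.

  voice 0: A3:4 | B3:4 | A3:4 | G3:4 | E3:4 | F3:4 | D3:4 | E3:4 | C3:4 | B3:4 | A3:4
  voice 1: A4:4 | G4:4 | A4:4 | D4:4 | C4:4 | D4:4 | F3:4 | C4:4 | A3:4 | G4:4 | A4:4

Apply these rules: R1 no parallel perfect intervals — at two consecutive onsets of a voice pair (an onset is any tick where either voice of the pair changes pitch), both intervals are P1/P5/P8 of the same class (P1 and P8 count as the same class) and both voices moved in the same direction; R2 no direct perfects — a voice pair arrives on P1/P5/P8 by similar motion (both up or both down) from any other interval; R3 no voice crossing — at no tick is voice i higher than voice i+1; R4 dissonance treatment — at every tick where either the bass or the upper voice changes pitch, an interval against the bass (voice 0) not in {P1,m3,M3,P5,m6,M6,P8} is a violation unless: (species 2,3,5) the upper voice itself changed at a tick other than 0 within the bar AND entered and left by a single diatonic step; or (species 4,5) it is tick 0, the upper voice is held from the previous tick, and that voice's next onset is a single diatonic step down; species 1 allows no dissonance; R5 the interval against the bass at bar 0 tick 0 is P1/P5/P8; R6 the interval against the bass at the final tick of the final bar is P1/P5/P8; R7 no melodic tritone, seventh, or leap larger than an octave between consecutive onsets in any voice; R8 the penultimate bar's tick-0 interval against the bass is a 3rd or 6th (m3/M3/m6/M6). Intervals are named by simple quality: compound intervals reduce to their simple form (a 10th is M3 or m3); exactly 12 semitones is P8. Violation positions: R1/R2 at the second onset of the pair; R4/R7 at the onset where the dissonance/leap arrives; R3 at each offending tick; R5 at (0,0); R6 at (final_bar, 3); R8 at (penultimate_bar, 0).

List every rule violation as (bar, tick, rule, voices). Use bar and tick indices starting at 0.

(3, 0, R2, (0, 1))
(9, 0, R7, (0,))
(9, 0, R7, (1,))

bar 0: v0=A3 v1=A4 downbeat P8
bar 1: v0=B3 v1=G4 downbeat m6
bar 2: v0=A3 v1=A4 downbeat P8
bar 3: v0=G3 v1=D4 downbeat P5
bar 4: v0=E3 v1=C4 downbeat m6
bar 5: v0=F3 v1=D4 downbeat M6
bar 6: v0=D3 v1=F3 downbeat m3
bar 7: v0=E3 v1=C4 downbeat m6
bar 8: v0=C3 v1=A3 downbeat M6
bar 9: v0=B3 v1=G4 downbeat m6
bar 10: v0=A3 v1=A4 downbeat P8
  -> R2 @ bar 3 tick 0 v(0, 1): A3/A4 P8 -> G3/D4 P5 similar
  -> R7 @ bar 9 tick 0 v(0,): C3->B3 leap 11st
  -> R7 @ bar 9 tick 0 v(1,): A3->G4 leap 10st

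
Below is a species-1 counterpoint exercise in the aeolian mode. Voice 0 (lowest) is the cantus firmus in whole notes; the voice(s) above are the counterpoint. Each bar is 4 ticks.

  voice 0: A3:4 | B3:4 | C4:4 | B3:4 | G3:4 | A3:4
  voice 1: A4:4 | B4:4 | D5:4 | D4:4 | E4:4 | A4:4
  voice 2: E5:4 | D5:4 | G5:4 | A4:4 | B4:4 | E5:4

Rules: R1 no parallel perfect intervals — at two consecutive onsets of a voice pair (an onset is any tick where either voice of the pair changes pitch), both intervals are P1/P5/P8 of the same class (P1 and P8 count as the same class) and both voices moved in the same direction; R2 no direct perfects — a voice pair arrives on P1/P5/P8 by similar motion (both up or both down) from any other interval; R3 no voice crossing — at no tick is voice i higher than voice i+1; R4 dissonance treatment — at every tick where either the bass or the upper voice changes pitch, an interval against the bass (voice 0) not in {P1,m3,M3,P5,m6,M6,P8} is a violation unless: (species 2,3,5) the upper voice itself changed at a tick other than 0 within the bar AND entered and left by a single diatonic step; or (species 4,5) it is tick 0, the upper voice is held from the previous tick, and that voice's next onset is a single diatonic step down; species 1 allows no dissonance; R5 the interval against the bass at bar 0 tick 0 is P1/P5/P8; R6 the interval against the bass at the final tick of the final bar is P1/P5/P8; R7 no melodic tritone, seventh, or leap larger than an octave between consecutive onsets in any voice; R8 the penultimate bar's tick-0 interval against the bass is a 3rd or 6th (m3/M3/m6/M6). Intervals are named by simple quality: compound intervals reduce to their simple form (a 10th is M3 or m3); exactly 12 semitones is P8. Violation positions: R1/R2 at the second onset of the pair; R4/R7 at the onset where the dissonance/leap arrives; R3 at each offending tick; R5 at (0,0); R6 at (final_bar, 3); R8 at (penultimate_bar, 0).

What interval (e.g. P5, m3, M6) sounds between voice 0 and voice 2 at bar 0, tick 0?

voice 0=A3 voice 2=E5 -> P5

P5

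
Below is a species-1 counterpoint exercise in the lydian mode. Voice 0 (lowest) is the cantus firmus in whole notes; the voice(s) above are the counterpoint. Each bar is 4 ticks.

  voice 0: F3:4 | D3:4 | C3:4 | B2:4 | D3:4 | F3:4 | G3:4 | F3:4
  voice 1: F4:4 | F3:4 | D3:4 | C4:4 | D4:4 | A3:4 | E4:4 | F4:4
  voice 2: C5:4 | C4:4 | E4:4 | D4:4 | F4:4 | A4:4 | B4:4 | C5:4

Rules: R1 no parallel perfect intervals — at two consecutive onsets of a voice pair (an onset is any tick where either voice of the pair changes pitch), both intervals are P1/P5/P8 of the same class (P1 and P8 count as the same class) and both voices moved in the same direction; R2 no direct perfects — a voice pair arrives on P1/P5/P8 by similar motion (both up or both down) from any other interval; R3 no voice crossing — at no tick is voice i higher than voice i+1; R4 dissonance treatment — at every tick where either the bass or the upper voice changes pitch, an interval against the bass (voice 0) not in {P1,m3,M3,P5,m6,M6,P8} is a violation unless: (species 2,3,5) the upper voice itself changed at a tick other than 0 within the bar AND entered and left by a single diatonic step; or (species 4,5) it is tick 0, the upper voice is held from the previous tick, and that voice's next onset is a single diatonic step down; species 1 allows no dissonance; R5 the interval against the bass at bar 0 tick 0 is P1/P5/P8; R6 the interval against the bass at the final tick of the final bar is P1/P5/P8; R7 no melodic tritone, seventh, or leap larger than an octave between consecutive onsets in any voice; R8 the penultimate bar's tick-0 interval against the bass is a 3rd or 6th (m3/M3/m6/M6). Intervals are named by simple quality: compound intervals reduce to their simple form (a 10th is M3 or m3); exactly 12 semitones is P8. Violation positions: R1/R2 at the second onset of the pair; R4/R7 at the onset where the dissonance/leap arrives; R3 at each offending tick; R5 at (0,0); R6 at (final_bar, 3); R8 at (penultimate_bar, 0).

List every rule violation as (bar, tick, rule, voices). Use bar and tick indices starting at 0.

(1, 0, R1, (1, 2))
(1, 0, R4, (0, 2))
(2, 0, R4, (0, 1))
(3, 0, R4, (0, 1))
(3, 0, R7, (1,))
(4, 0, R2, (0, 1))
(6, 0, R2, (1, 2))
(7, 0, R1, (1, 2))

bar 0: v0=F3 v1=F4 v2=C5 downbeat P5
bar 1: v0=D3 v1=F3 v2=C4 downbeat m7
bar 2: v0=C3 v1=D3 v2=E4 downbeat M3
bar 3: v0=B2 v1=C4 v2=D4 downbeat m3
bar 4: v0=D3 v1=D4 v2=F4 downbeat m3
bar 5: v0=F3 v1=A3 v2=A4 downbeat M3
bar 6: v0=G3 v1=E4 v2=B4 downbeat M3
bar 7: v0=F3 v1=F4 v2=C5 downbeat P5
  -> R1 @ bar 1 tick 0 v(1, 2): F4/C5 P5 -> F3/C4 P5 similar
  -> R4 @ bar 1 tick 0 v(0, 2): D3/C4 m7 untreated
  -> R4 @ bar 2 tick 0 v(0, 1): C3/D3 M2 untreated
  -> R4 @ bar 3 tick 0 v(0, 1): B2/C4 m2 untreated
  -> R7 @ bar 3 tick 0 v(1,): D3->C4 leap 10st
  -> R2 @ bar 4 tick 0 v(0, 1): B2/C4 m2 -> D3/D4 P8 similar
  -> R2 @ bar 6 tick 0 v(1, 2): A3/A4 P8 -> E4/B4 P5 similar
  -> R1 @ bar 7 tick 0 v(1, 2): E4/B4 P5 -> F4/C5 P5 similar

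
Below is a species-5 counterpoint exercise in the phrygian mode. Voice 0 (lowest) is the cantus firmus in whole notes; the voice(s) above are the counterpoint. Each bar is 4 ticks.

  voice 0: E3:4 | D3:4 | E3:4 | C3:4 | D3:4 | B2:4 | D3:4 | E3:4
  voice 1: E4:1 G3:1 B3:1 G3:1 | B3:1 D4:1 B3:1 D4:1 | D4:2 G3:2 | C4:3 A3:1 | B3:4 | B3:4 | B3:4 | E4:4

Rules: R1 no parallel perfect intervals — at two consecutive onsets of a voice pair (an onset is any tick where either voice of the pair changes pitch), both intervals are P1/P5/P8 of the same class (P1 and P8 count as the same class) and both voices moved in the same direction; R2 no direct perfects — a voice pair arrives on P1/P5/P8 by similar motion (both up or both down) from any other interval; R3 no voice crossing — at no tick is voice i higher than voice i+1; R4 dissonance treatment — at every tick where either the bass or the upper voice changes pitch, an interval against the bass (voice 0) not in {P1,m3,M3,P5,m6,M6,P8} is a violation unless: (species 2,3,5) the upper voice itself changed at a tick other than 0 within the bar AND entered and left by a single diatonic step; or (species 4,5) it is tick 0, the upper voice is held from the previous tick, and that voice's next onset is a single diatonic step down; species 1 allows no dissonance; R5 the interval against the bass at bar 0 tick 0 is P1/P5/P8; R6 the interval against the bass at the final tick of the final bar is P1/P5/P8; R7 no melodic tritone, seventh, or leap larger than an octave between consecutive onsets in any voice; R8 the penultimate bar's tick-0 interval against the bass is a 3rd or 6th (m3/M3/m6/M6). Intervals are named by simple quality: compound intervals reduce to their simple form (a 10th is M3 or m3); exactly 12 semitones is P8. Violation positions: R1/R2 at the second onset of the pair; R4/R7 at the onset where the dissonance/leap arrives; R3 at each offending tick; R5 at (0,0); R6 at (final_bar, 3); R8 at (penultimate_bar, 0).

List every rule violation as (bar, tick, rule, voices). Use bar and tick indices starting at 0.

(2, 0, R4, (0, 1))
(7, 0, R2, (0, 1))

bar 0: v0=E3 v1=E4 downbeat P8
bar 1: v0=D3 v1=B3 downbeat M6
bar 2: v0=E3 v1=D4 downbeat m7
bar 3: v0=C3 v1=C4 downbeat P8
bar 4: v0=D3 v1=B3 downbeat M6
bar 5: v0=B2 v1=B3 downbeat P8
bar 6: v0=D3 v1=B3 downbeat M6
bar 7: v0=E3 v1=E4 downbeat P8
  -> R4 @ bar 2 tick 0 v(0, 1): E3/D4 m7 untreated
  -> R2 @ bar 7 tick 0 v(0, 1): D3/B3 M6 -> E3/E4 P8 similar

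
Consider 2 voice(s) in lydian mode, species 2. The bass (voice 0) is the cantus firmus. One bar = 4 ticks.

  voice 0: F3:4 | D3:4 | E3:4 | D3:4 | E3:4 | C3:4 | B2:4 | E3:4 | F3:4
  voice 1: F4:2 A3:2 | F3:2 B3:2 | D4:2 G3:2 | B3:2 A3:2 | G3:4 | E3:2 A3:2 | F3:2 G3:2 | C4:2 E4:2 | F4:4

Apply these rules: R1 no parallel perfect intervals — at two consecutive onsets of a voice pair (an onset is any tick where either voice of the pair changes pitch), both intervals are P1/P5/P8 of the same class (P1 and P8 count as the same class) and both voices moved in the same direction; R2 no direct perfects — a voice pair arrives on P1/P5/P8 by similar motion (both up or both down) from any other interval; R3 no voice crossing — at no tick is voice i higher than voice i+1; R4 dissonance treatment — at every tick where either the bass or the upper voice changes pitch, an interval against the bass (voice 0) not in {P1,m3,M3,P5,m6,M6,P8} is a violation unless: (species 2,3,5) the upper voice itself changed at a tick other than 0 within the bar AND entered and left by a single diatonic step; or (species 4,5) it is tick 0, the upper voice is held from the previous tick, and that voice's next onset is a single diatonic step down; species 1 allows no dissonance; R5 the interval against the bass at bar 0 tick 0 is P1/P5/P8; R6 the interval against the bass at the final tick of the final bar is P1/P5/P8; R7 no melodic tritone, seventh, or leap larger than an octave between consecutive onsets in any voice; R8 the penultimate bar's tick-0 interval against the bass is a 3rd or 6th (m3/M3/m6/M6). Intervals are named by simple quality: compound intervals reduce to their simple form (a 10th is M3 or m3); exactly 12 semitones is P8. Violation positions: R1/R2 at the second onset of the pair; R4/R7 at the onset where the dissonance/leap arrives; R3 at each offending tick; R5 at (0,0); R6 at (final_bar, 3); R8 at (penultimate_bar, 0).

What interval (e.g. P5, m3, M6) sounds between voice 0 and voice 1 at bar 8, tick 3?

P8

voice 0=F3 voice 1=F4 -> P8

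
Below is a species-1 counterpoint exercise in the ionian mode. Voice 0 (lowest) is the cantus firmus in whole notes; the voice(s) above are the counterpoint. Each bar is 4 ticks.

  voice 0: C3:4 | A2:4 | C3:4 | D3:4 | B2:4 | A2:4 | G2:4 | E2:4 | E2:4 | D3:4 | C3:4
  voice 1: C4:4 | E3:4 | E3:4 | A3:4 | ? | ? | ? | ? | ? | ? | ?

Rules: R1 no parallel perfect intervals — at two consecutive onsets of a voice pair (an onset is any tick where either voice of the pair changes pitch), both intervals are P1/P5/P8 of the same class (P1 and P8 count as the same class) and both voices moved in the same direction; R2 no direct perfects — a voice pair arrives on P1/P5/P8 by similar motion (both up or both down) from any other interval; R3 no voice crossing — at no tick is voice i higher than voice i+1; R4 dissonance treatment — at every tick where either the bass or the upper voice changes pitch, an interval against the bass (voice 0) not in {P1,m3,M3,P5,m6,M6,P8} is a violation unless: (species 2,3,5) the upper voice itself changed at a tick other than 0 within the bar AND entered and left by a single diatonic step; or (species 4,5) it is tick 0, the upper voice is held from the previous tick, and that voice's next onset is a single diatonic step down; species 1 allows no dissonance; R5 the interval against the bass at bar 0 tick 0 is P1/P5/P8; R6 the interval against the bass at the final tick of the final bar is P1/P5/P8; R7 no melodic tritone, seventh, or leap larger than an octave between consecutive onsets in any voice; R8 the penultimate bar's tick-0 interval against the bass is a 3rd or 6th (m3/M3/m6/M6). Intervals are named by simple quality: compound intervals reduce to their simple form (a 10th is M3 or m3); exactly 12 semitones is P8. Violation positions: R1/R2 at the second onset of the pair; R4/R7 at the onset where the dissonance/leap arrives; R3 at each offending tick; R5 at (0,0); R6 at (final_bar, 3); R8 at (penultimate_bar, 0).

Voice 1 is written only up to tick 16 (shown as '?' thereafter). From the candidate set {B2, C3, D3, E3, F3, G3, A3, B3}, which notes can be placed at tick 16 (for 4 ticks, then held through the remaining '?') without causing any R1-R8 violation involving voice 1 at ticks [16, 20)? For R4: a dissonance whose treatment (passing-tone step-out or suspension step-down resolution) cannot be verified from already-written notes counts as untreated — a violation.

B2: violates R2,R7
C3: violates R4
D3: legal
E3: violates R4
F3: violates R4
G3: legal
A3: violates R4
B3: legal

{B3, D3, G3}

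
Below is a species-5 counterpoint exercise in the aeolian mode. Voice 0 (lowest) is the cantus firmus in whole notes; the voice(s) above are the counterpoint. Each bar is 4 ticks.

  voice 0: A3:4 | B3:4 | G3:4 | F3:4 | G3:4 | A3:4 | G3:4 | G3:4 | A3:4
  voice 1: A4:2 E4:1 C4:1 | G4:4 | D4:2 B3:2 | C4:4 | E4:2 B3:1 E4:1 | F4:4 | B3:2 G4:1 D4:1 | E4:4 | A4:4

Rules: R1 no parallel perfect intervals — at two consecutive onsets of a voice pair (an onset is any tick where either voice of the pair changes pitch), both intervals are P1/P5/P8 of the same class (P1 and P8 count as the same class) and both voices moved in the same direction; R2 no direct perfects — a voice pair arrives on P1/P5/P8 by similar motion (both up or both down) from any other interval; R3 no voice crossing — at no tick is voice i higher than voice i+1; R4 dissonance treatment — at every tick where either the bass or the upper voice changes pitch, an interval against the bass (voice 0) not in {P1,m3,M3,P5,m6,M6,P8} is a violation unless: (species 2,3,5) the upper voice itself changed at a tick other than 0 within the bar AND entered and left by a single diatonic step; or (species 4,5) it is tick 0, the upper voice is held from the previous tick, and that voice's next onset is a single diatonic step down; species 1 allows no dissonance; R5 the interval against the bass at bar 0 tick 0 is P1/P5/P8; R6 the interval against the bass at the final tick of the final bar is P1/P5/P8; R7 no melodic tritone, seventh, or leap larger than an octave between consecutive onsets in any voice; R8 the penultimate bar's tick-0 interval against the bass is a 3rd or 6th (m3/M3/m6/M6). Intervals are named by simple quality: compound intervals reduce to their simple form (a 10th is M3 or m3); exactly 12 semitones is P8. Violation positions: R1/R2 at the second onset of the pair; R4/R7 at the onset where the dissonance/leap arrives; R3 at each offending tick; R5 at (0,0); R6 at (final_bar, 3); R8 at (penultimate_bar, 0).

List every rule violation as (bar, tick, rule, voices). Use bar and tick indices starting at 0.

bar 0: v0=A3 v1=A4 downbeat P8
bar 1: v0=B3 v1=G4 downbeat m6
bar 2: v0=G3 v1=D4 downbeat P5
bar 3: v0=F3 v1=C4 downbeat P5
bar 4: v0=G3 v1=E4 downbeat M6
bar 5: v0=A3 v1=F4 downbeat m6
bar 6: v0=G3 v1=B3 downbeat M3
bar 7: v0=G3 v1=E4 downbeat M6
bar 8: v0=A3 v1=A4 downbeat P8
  -> R2 @ bar 2 tick 0 v(0, 1): B3/G4 m6 -> G3/D4 P5 similar
  -> R7 @ bar 6 tick 0 v(1,): F4->B3 leap 6st
  -> R2 @ bar 8 tick 0 v(0, 1): G3/E4 M6 -> A3/A4 P8 similar

(2, 0, R2, (0, 1))
(6, 0, R7, (1,))
(8, 0, R2, (0, 1))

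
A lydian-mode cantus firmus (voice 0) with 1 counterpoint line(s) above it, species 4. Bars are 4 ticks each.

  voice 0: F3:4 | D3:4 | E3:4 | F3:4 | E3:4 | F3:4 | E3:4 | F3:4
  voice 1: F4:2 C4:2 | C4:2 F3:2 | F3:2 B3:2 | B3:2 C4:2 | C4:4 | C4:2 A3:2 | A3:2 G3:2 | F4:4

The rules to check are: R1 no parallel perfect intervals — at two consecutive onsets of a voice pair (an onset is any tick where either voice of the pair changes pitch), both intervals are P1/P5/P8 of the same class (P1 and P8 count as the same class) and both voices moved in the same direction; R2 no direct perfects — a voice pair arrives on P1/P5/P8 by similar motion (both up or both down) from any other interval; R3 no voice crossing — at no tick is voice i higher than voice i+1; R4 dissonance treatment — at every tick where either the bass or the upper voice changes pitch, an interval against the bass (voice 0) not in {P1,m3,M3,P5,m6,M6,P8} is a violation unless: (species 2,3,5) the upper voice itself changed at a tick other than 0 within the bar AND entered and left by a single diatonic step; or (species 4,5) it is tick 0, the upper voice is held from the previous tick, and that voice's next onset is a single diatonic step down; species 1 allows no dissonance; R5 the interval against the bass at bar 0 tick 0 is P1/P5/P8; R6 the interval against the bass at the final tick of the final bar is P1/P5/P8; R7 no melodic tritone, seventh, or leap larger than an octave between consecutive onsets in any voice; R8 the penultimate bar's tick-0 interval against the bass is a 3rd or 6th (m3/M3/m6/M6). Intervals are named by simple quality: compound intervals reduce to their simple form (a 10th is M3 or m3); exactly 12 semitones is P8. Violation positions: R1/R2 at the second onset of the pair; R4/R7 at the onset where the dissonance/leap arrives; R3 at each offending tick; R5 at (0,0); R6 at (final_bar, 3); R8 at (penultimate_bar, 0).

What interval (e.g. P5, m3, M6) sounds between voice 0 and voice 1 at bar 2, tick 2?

voice 0=E3 voice 1=B3 -> P5

P5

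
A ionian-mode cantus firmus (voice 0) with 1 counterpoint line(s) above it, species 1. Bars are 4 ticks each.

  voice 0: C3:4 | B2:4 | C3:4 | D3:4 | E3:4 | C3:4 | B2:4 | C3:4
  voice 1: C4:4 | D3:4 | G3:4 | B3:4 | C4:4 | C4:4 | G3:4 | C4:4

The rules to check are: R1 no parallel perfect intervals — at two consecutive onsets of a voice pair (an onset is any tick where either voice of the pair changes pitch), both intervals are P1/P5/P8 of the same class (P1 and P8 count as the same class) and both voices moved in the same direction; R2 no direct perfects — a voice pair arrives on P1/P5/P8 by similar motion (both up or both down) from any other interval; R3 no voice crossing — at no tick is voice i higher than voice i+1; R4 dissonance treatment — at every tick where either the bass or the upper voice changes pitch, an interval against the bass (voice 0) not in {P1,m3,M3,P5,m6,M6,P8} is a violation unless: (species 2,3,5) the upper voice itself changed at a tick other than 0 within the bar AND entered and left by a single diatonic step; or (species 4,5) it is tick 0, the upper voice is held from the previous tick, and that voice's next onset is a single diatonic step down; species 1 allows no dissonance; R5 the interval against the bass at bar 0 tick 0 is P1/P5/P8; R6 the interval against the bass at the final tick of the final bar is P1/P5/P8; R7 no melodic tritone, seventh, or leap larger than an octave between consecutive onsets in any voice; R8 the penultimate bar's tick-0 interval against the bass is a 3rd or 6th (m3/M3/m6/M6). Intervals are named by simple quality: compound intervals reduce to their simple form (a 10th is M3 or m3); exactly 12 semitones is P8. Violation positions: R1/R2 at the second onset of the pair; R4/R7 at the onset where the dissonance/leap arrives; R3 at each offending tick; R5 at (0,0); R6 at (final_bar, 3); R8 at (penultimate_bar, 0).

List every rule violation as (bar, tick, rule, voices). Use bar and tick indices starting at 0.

(1, 0, R7, (1,))
(2, 0, R2, (0, 1))
(7, 0, R2, (0, 1))

bar 0: v0=C3 v1=C4 downbeat P8
bar 1: v0=B2 v1=D3 downbeat m3
bar 2: v0=C3 v1=G3 downbeat P5
bar 3: v0=D3 v1=B3 downbeat M6
bar 4: v0=E3 v1=C4 downbeat m6
bar 5: v0=C3 v1=C4 downbeat P8
bar 6: v0=B2 v1=G3 downbeat m6
bar 7: v0=C3 v1=C4 downbeat P8
  -> R7 @ bar 1 tick 0 v(1,): C4->D3 leap 10st
  -> R2 @ bar 2 tick 0 v(0, 1): B2/D3 m3 -> C3/G3 P5 similar
  -> R2 @ bar 7 tick 0 v(0, 1): B2/G3 m6 -> C3/C4 P8 similar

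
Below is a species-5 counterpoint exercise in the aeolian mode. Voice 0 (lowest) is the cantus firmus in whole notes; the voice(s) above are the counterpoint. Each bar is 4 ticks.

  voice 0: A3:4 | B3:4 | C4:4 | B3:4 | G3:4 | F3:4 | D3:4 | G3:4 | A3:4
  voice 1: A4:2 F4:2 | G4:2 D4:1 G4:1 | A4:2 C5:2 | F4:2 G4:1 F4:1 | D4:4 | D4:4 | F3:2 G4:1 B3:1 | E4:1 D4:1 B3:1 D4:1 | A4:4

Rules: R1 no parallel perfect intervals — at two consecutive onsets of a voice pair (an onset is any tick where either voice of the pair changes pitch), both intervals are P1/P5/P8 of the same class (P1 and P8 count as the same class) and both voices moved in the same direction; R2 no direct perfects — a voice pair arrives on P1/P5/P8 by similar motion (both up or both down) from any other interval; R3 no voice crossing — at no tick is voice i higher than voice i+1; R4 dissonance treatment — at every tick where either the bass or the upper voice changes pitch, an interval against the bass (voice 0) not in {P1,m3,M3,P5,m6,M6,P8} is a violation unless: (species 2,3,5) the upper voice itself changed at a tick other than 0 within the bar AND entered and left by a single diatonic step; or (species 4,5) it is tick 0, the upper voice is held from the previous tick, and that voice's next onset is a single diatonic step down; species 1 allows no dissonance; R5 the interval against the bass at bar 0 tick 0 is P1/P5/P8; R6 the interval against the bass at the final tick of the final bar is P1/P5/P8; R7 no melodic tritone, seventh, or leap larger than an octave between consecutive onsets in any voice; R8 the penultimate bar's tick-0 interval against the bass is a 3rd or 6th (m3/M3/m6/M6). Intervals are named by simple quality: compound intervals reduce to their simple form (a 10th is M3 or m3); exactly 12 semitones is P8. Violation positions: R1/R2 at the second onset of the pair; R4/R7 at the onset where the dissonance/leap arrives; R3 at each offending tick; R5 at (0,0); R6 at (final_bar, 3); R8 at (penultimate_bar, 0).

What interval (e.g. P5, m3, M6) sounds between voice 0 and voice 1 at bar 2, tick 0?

voice 0=C4 voice 1=A4 -> M6

M6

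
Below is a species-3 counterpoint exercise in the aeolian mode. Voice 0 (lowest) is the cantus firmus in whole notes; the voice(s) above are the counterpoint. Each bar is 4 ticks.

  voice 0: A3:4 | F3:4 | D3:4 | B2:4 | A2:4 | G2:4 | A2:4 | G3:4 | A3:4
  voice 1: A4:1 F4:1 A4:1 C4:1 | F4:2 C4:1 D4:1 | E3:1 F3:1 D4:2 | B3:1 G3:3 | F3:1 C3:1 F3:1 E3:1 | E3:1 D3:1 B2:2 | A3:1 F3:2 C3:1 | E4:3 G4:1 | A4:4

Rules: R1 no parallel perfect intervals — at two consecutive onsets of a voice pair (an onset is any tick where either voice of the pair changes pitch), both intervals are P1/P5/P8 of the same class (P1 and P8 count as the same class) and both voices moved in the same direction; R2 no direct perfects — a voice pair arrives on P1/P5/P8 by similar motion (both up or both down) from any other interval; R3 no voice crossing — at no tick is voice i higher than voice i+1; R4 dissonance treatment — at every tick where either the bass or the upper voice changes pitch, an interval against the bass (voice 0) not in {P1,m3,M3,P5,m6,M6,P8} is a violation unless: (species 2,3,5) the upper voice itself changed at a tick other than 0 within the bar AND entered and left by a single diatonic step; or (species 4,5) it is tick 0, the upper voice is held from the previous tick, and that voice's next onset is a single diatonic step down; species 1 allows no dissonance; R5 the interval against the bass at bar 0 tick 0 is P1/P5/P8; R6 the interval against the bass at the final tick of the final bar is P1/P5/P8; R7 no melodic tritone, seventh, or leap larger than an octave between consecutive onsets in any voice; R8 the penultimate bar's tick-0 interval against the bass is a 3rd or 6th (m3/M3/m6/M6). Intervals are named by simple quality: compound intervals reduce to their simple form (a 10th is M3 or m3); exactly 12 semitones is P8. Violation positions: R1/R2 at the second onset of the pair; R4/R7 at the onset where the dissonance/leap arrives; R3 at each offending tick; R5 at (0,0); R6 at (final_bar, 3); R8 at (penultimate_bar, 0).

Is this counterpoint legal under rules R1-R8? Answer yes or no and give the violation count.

No (8 violations)

bar 0: v0=A3 v1=A4 (P8)
bar 1: v0=F3 v1=F4 (P8)
bar 2: v0=D3 v1=E3 (M2)
bar 3: v0=B2 v1=B3 (P8)
bar 4: v0=A2 v1=F3 (m6)
bar 5: v0=G2 v1=E3 (M6)
bar 6: v0=A2 v1=A3 (P8)
bar 7: v0=G3 v1=E4 (M6)
bar 8: v0=A3 v1=A4 (P8)
  R4 @ bar2.0: D3/E3 M2 untreated
  R7 @ bar2.0: D4->E3 leap 10st
  R1 @ bar3.0: D3/D4 P8 -> B2/B3 P8 similar
  R2 @ bar6.0: G2/B2 M3 -> A2/A3 P8 similar
  R7 @ bar6.0: B2->A3 leap 10st
  R7 @ bar7.0: A2->G3 leap 10st
  R7 @ bar7.0: C3->E4 leap 16st
  R1 @ bar8.0: G3/G4 P8 -> A3/A4 P8 similar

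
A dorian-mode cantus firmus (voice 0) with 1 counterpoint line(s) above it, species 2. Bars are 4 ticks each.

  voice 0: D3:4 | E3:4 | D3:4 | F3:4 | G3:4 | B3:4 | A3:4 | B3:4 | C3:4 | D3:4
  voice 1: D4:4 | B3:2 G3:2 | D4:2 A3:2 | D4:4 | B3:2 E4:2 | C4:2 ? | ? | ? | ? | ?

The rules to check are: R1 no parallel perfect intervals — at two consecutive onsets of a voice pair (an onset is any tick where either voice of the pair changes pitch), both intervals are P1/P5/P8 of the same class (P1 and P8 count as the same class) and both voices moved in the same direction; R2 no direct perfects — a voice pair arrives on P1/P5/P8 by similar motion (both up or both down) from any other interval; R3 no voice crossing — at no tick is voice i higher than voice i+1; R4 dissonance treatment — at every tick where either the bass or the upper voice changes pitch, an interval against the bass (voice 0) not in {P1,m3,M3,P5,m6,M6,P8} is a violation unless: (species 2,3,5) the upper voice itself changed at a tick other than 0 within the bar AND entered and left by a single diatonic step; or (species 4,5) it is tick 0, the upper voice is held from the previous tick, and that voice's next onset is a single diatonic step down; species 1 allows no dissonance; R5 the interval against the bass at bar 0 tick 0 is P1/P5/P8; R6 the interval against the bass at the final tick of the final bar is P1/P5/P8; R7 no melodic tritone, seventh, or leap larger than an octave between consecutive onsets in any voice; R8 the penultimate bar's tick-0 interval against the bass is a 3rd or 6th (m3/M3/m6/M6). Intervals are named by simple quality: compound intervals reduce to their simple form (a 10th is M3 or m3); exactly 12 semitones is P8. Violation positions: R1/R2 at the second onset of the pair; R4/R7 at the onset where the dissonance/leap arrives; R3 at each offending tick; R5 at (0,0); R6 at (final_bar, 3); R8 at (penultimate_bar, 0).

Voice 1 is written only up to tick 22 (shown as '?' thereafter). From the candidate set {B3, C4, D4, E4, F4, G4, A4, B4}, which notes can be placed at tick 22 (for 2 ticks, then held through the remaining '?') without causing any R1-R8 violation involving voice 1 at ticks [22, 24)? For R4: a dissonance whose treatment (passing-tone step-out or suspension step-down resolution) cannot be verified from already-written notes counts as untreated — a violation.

B3: legal
C4: legal
D4: legal
E4: violates R4
F4: violates R4
G4: legal
A4: violates R4
B4: violates R7

{B3, C4, D4, G4}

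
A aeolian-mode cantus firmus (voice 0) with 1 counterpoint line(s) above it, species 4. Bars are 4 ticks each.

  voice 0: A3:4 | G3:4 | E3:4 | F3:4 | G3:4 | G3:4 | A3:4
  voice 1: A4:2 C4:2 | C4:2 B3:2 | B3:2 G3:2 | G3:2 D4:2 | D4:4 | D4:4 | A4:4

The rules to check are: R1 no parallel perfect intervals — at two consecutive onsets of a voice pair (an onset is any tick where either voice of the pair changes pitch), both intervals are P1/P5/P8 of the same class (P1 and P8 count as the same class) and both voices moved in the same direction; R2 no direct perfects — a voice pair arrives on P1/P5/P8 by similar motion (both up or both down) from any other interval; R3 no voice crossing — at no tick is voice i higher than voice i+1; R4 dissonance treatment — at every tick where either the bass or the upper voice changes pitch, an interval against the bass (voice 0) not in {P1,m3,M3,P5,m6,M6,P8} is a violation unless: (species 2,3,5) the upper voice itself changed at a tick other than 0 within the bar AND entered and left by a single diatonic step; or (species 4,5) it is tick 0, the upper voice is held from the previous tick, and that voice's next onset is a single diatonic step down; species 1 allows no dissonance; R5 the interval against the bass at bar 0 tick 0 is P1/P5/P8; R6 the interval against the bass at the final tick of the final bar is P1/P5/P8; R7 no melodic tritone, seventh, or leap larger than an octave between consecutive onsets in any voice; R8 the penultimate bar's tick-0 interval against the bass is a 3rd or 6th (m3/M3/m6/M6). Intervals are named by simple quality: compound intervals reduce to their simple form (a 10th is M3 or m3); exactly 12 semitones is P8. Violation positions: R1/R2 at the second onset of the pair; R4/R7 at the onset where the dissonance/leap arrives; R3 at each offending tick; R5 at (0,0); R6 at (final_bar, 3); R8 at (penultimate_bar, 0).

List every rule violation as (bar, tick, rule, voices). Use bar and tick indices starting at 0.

(3, 0, R4, (0, 1))
(5, 0, R8, (0, 1))
(6, 0, R2, (0, 1))

bar 0: v0=A3 v1=A4 downbeat P8
bar 1: v0=G3 v1=C4 downbeat P4
bar 2: v0=E3 v1=B3 downbeat P5
bar 3: v0=F3 v1=G3 downbeat M2
bar 4: v0=G3 v1=D4 downbeat P5
bar 5: v0=G3 v1=D4 downbeat P5
bar 6: v0=A3 v1=A4 downbeat P8
  -> R4 @ bar 3 tick 0 v(0, 1): F3/G3 M2 untreated
  -> R8 @ bar 5 tick 0 v(0, 1): penult P5 not 3rd/6th
  -> R2 @ bar 6 tick 0 v(0, 1): G3/D4 P5 -> A3/A4 P8 similar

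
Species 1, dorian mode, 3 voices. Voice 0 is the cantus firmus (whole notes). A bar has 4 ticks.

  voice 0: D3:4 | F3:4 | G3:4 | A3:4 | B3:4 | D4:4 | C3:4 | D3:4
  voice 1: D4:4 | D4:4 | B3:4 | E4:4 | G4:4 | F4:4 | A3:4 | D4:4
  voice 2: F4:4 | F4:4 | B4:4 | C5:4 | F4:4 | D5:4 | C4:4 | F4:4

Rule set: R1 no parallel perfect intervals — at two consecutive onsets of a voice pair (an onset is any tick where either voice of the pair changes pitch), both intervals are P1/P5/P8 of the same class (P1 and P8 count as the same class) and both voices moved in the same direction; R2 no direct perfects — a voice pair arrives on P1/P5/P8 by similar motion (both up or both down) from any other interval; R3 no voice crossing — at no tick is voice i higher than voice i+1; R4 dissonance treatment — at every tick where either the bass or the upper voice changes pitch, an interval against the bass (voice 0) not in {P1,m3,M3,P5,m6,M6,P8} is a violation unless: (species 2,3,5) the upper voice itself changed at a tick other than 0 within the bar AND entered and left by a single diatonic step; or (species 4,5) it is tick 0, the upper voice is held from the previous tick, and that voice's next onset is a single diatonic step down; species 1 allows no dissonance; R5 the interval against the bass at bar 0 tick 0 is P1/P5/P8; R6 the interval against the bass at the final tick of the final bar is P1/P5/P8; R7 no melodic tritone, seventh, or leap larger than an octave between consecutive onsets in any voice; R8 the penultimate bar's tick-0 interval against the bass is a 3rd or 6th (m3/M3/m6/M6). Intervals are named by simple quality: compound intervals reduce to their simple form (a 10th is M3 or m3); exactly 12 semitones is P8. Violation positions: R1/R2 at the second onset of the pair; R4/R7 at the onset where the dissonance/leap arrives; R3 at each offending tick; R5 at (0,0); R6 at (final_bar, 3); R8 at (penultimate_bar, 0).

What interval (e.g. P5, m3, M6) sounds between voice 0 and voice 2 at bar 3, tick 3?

voice 0=A3 voice 2=C5 -> m3

m3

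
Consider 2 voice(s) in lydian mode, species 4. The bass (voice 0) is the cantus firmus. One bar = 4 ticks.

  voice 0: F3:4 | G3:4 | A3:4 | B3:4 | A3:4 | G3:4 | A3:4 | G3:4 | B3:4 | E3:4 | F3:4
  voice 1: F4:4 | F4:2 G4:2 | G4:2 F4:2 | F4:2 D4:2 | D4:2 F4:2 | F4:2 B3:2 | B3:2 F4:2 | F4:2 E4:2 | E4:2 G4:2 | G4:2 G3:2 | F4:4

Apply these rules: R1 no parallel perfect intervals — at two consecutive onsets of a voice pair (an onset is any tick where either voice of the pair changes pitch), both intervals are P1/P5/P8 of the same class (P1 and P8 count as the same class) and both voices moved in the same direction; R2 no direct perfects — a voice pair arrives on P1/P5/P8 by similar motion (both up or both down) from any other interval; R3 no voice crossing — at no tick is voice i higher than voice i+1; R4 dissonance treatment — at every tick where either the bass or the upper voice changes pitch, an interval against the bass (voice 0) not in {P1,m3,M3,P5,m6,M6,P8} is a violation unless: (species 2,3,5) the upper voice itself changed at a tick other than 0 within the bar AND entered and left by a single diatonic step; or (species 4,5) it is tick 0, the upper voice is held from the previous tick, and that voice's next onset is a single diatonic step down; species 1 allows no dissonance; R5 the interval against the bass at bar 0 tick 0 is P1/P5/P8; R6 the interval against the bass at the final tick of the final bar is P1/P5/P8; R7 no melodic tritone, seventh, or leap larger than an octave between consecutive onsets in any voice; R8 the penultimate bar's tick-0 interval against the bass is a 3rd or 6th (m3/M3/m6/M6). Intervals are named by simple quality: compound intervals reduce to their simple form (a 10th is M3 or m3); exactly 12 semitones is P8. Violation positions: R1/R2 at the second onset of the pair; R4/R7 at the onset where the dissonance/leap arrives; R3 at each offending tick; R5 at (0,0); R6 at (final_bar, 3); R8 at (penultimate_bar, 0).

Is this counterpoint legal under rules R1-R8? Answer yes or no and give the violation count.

No (10 violations)

bar 0: v0=F3 v1=F4 (P8)
bar 1: v0=G3 v1=F4 (m7)
bar 2: v0=A3 v1=G4 (m7)
bar 3: v0=B3 v1=F4 (TT)
bar 4: v0=A3 v1=D4 (P4)
bar 5: v0=G3 v1=F4 (m7)
bar 6: v0=A3 v1=B3 (M2)
bar 7: v0=G3 v1=F4 (m7)
bar 8: v0=B3 v1=E4 (P4)
bar 9: v0=E3 v1=G4 (m3)
bar 10: v0=F3 v1=F4 (P8)
  R4 @ bar1.0: G3/F4 m7 untreated
  R4 @ bar3.0: B3/F4 TT untreated
  R4 @ bar4.0: A3/D4 P4 untreated
  R4 @ bar5.0: G3/F4 m7 untreated
  R7 @ bar5.2: F4->B3 leap 6st
  R4 @ bar6.0: A3/B3 M2 untreated
  R7 @ bar6.2: B3->F4 leap 6st
  R4 @ bar8.0: B3/E4 P4 untreated
  R2 @ bar10.0: E3/G3 m3 -> F3/F4 P8 similar
  R7 @ bar10.0: G3->F4 leap 10st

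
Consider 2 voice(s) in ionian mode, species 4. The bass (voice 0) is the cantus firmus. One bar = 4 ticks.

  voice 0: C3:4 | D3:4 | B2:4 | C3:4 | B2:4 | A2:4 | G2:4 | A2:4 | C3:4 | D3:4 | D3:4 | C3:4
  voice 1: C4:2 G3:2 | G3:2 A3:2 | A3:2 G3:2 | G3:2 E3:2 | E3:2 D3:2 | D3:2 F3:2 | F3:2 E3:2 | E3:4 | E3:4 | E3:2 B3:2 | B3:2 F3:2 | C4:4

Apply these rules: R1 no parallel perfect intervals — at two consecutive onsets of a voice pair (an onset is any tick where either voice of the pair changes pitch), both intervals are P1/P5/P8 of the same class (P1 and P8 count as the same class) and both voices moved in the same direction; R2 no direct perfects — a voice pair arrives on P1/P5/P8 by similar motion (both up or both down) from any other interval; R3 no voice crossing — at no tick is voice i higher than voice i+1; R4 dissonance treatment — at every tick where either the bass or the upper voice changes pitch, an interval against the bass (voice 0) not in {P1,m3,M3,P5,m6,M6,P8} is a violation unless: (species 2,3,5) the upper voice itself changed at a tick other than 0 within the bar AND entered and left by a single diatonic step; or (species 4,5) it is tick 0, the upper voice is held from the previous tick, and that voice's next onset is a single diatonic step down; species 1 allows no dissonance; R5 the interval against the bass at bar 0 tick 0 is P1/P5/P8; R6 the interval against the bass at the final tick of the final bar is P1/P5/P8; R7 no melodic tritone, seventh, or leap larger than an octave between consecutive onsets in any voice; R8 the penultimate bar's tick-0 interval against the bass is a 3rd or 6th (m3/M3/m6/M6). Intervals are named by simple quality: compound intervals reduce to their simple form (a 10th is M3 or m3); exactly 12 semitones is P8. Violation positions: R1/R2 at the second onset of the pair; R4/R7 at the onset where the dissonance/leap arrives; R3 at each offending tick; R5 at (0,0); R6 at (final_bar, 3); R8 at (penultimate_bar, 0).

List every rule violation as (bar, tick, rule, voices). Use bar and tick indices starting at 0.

(1, 0, R4, (0, 1))
(5, 0, R4, (0, 1))
(9, 0, R4, (0, 1))
(10, 2, R7, (1,))

bar 0: v0=C3 v1=C4 downbeat P8
bar 1: v0=D3 v1=G3 downbeat P4
bar 2: v0=B2 v1=A3 downbeat m7
bar 3: v0=C3 v1=G3 downbeat P5
bar 4: v0=B2 v1=E3 downbeat P4
bar 5: v0=A2 v1=D3 downbeat P4
bar 6: v0=G2 v1=F3 downbeat m7
bar 7: v0=A2 v1=E3 downbeat P5
bar 8: v0=C3 v1=E3 downbeat M3
bar 9: v0=D3 v1=E3 downbeat M2
bar 10: v0=D3 v1=B3 downbeat M6
bar 11: v0=C3 v1=C4 downbeat P8
  -> R4 @ bar 1 tick 0 v(0, 1): D3/G3 P4 untreated
  -> R4 @ bar 5 tick 0 v(0, 1): A2/D3 P4 untreated
  -> R4 @ bar 9 tick 0 v(0, 1): D3/E3 M2 untreated
  -> R7 @ bar 10 tick 2 v(1,): B3->F3 leap 6st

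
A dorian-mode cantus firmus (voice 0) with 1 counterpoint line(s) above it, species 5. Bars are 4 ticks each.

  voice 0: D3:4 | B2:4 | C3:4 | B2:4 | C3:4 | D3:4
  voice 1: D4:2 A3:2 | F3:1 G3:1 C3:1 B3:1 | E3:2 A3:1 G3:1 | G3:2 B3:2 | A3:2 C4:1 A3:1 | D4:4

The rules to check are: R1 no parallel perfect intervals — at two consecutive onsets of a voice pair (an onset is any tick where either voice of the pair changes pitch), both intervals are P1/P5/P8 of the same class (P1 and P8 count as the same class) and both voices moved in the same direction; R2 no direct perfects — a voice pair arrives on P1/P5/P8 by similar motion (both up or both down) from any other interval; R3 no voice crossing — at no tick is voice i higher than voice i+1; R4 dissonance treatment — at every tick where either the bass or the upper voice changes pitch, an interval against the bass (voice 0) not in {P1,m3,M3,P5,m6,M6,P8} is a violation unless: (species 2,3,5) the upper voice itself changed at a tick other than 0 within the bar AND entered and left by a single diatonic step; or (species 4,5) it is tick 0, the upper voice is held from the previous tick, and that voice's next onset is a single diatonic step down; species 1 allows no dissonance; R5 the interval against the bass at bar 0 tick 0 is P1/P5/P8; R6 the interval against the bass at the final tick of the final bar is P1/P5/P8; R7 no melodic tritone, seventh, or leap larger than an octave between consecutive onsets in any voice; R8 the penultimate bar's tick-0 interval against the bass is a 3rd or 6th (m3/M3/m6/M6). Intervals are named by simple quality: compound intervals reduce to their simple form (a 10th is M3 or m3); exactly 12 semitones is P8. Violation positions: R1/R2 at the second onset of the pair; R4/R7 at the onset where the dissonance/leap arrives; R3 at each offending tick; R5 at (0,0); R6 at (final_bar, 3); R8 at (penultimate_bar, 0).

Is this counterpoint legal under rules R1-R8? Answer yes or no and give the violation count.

No (4 violations)

bar 0: v0=D3 v1=D4 (P8)
bar 1: v0=B2 v1=F3 (TT)
bar 2: v0=C3 v1=E3 (M3)
bar 3: v0=B2 v1=G3 (m6)
bar 4: v0=C3 v1=A3 (M6)
bar 5: v0=D3 v1=D4 (P8)
  R4 @ bar1.0: B2/F3 TT untreated
  R4 @ bar1.2: B2/C3 m2 untreated
  R7 @ bar1.3: C3->B3 leap 11st
  R2 @ bar5.0: C3/A3 M6 -> D3/D4 P8 similar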